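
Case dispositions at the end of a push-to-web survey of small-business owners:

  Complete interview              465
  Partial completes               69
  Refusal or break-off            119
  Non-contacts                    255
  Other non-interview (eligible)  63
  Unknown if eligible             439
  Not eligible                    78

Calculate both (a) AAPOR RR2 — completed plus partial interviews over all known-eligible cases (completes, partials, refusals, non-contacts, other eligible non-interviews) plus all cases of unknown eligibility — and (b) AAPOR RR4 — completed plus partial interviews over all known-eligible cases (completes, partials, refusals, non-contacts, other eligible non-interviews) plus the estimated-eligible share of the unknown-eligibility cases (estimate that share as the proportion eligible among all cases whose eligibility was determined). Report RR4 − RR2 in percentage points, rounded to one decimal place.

0.9

Numerator = 465 + 69 = 534
Base = 465 + 69 + 119 + 255 + 63 + 439 = 1410
RR2 = 534 / 1410 = 0.3787
Eligible (known) = 465 + 69 + 119 + 255 + 63 = 971
e = 971 / (971 + 78) = 971 / 1049 = 0.9256
Estimated eligible among unknowns = 0.9256 × 439 = 406.34
Base = 971 + 406.34 = 1377.34
RR4 = 534 / 1377.34 = 0.3877
Difference = 38.77 − 37.87 = 0.90 percentage points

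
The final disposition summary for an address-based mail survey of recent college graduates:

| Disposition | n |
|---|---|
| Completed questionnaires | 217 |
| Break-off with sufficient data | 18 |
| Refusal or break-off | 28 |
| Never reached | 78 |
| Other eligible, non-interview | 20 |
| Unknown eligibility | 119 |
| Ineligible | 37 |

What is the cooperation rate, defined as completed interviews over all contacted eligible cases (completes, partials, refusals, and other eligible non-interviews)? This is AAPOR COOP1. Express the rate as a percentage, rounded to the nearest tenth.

Top → 217
Denominator → 217 + 18 + 28 + 20 = 283
COOP1 = 217 / 283 = 0.7668

76.7%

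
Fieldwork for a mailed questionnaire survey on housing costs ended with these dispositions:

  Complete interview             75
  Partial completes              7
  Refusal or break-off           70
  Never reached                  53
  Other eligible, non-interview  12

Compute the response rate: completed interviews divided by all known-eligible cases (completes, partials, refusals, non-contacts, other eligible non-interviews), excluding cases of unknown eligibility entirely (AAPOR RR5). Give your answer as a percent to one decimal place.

Numerator: 75
Denom: 75 + 7 + 70 + 53 + 12 = 217
RR5 = 75 / 217 = 0.3456

34.6%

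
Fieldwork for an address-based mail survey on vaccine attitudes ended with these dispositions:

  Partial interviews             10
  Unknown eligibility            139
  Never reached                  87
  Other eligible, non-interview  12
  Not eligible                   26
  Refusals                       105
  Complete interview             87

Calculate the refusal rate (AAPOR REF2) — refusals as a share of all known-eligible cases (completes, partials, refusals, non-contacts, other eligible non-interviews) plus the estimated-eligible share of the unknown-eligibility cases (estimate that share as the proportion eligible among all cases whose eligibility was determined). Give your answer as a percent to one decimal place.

Num → 105
Determined eligible → 87 + 10 + 105 + 87 + 12 = 301
e = 301 / (301 + 26) = 301 / 327 = 0.9205
e × U → 0.9205 × 139 = 127.95
Denom → 301 + 127.95 = 428.95
REF2 = 105 / 428.95 = 0.2448

24.5%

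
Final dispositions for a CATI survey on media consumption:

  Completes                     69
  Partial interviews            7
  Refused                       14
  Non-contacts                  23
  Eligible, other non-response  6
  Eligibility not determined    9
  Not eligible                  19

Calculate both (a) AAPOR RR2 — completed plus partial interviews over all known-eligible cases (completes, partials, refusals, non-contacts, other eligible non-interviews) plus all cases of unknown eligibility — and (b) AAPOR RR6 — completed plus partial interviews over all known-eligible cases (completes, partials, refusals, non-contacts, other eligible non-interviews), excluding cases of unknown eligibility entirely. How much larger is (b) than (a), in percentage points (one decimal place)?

Numerator: 69 + 7 = 76
Denominator: 69 + 7 + 14 + 23 + 6 + 9 = 128
RR2 = 76 / 128 = 0.5938
Denominator: 69 + 7 + 14 + 23 + 6 = 119
RR6 = 76 / 119 = 0.6387
Difference = 63.87 − 59.38 = 4.49 percentage points

4.5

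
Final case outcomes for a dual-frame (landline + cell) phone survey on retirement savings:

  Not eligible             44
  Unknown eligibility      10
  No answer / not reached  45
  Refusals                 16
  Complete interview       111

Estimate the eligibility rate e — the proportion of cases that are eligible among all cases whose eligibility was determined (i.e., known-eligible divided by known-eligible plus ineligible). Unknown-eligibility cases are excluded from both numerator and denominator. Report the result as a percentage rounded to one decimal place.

Determined eligible: 111 + 16 + 45 = 172
e = 172 / (172 + 44) = 172 / 216 = 0.7963

79.6%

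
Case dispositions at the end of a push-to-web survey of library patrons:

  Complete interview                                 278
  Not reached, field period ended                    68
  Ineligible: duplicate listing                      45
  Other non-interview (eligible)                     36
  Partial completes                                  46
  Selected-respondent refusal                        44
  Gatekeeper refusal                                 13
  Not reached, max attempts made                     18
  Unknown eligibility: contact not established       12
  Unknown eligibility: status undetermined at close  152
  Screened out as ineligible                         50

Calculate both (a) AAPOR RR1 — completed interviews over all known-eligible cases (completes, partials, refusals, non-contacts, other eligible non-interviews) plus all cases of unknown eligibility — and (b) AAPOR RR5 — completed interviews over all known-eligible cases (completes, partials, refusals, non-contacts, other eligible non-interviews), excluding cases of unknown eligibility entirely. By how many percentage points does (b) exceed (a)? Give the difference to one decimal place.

Declined to participate = 13 + 44 = 57
No answer / not reached = 68 + 18 = 86
Unknown if eligible = 12 + 152 = 164
Not eligible = 50 + 45 = 95
Num → 278
Denominator → 278 + 46 + 57 + 86 + 36 + 164 = 667
RR1 = 278 / 667 = 0.4168
Denominator → 278 + 46 + 57 + 86 + 36 = 503
RR5 = 278 / 503 = 0.5527
Difference = 55.27 − 41.68 = 13.59 percentage points

13.6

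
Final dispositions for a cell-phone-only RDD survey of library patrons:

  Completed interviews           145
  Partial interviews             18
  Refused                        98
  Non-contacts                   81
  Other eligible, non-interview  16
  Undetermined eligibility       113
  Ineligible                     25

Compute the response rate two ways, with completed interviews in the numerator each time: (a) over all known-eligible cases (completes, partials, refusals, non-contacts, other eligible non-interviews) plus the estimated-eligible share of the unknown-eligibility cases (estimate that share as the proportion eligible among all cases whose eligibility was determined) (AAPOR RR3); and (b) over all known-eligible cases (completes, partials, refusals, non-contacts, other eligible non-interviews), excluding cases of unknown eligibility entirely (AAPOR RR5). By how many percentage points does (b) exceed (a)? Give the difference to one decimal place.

9.2

Numerator = 145
Known eligible = 145 + 18 + 98 + 81 + 16 = 358
e = 358 / (358 + 25) = 358 / 383 = 0.9347
Estimated eligible among unknowns = 0.9347 × 113 = 105.62
Base = 358 + 105.62 = 463.62
RR3 = 145 / 463.62 = 0.3128
Base = 145 + 18 + 98 + 81 + 16 = 358
RR5 = 145 / 358 = 0.4050
Difference = 40.50 − 31.28 = 9.22 percentage points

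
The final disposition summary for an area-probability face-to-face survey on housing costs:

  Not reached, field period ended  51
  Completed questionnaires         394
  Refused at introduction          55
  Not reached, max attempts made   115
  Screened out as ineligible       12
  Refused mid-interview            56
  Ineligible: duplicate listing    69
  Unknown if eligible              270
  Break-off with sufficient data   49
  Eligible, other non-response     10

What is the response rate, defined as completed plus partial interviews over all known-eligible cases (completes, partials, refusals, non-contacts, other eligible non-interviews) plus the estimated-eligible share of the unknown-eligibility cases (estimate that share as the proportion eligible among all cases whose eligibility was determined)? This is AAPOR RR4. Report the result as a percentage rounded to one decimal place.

45.5%

Refusals = 55 + 56 = 111
Never reached = 51 + 115 = 166
Not eligible = 12 + 69 = 81
Numerator = 394 + 49 = 443
Known eligible = 394 + 49 + 111 + 166 + 10 = 730
e = 730 / (730 + 81) = 730 / 811 = 0.9001
Estimated eligible among unknowns = 0.9001 × 270 = 243.03
Base = 730 + 243.03 = 973.03
RR4 = 443 / 973.03 = 0.4553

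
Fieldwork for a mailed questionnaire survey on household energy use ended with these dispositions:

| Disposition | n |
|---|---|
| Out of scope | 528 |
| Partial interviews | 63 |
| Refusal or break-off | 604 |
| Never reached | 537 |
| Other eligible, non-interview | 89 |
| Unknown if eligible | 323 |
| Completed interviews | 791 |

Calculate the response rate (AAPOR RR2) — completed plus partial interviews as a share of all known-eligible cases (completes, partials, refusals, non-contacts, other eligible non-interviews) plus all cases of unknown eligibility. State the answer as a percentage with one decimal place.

Numerator = 791 + 63 = 854
Denominator = 791 + 63 + 604 + 537 + 89 + 323 = 2407
RR2 = 854 / 2407 = 0.3548

35.5%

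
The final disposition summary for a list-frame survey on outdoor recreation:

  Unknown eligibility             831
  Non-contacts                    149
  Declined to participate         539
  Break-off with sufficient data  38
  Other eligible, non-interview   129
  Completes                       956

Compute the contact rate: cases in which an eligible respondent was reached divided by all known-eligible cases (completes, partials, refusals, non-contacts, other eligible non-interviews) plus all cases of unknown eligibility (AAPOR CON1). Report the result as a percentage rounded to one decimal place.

Num → 956 + 38 + 539 + 129 = 1662
Denom → 956 + 38 + 539 + 149 + 129 + 831 = 2642
CON1 = 1662 / 2642 = 0.6291

62.9%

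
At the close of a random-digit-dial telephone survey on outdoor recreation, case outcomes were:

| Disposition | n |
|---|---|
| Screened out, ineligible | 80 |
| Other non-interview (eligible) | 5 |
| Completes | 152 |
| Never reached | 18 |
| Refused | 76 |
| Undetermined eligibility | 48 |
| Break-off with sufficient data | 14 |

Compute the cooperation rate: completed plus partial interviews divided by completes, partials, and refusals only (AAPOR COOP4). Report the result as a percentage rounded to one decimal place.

68.6%

Num → 152 + 14 = 166
Base → 152 + 14 + 76 = 242
COOP4 = 166 / 242 = 0.6860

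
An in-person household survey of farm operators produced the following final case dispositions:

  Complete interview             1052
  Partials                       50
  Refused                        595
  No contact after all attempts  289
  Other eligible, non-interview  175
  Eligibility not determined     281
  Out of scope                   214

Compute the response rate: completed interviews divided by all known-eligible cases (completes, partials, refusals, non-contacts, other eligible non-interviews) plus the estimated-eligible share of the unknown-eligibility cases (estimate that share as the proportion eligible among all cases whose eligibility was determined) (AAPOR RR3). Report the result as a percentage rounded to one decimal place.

43.5%

Top → 1052
Known eligible → 1052 + 50 + 595 + 289 + 175 = 2161
e = 2161 / (2161 + 214) = 2161 / 2375 = 0.9099
Eligible share of unknowns → 0.9099 × 281 = 255.68
Base → 2161 + 255.68 = 2416.68
RR3 = 1052 / 2416.68 = 0.4353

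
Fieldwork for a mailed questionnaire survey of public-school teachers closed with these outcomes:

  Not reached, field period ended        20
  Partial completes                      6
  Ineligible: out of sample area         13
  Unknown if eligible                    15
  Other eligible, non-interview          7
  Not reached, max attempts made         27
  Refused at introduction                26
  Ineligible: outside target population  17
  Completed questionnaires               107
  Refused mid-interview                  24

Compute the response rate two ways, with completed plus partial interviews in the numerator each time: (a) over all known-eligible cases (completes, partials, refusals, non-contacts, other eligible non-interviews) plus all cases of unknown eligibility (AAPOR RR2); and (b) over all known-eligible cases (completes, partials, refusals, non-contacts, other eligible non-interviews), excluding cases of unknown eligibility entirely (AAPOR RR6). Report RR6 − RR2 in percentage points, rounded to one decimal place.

3.4

Refused = 26 + 24 = 50
No answer / not reached = 20 + 27 = 47
Ineligible = 17 + 13 = 30
Top → 107 + 6 = 113
Denominator → 107 + 6 + 50 + 47 + 7 + 15 = 232
RR2 = 113 / 232 = 0.4871
Denominator → 107 + 6 + 50 + 47 + 7 = 217
RR6 = 113 / 217 = 0.5207
Difference = 52.07 − 48.71 = 3.36 percentage points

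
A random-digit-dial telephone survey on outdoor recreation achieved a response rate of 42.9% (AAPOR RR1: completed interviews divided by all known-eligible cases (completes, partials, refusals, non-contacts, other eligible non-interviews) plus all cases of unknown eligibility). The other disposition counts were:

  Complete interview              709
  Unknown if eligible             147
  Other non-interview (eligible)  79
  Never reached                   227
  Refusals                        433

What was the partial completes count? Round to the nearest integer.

58

RR1 = 709 / D = 0.429
D = 709 / 0.429 = 1652.7
Remaining denominator categories sum to 1595
partial completes = 1652.7 − 1595 ≈ 58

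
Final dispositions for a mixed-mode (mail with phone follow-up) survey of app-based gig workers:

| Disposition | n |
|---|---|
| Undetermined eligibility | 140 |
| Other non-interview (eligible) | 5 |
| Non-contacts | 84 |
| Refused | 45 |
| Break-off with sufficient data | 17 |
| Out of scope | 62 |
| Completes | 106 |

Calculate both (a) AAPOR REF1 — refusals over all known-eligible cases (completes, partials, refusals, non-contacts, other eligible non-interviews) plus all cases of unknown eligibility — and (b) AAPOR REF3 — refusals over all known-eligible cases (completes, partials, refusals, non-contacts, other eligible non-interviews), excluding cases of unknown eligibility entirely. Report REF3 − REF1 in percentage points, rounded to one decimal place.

6.2

Num = 45
Denom = 106 + 17 + 45 + 84 + 5 + 140 = 397
REF1 = 45 / 397 = 0.1134
Denom = 106 + 17 + 45 + 84 + 5 = 257
REF3 = 45 / 257 = 0.1751
Difference = 17.51 − 11.34 = 6.17 percentage points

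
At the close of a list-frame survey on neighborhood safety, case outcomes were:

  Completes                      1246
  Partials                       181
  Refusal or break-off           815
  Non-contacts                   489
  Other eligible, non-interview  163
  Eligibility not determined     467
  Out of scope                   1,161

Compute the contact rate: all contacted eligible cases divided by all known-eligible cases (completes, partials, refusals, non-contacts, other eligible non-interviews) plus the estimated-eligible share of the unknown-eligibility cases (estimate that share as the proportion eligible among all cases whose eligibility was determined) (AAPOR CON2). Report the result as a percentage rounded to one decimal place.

74.5%

Top → 1246 + 181 + 815 + 163 = 2405
Known eligible → 1246 + 181 + 815 + 489 + 163 = 2894
e = 2894 / (2894 + 1161) = 2894 / 4055 = 0.7137
Eligible share of unknowns → 0.7137 × 467 = 333.30
Denominator → 2894 + 333.30 = 3227.30
CON2 = 2405 / 3227.30 = 0.7452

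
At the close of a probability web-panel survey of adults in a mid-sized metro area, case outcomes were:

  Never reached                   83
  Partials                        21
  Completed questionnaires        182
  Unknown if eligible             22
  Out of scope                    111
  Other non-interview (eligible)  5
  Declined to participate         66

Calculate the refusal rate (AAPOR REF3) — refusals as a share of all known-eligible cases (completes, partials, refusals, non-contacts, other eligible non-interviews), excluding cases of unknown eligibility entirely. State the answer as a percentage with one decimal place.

Num → 66
Denominator → 182 + 21 + 66 + 83 + 5 = 357
REF3 = 66 / 357 = 0.1849

18.5%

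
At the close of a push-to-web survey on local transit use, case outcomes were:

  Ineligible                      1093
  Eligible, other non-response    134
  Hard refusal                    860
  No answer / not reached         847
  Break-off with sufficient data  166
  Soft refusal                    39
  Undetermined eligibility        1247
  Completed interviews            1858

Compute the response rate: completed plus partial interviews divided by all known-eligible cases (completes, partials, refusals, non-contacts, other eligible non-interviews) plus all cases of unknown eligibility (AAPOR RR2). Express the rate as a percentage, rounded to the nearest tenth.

Refused = 860 + 39 = 899
Top = 1858 + 166 = 2024
Denom = 1858 + 166 + 899 + 847 + 134 + 1247 = 5151
RR2 = 2024 / 5151 = 0.3929

39.3%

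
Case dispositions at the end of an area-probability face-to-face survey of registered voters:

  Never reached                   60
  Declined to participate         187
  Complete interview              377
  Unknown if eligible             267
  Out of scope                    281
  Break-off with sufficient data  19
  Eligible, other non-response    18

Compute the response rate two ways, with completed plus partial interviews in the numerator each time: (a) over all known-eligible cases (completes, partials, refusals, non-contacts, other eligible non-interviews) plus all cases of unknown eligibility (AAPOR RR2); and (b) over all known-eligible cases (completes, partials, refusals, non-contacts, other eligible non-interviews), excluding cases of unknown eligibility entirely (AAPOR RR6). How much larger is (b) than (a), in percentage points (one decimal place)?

17.2

Num → 377 + 19 = 396
Base → 377 + 19 + 187 + 60 + 18 + 267 = 928
RR2 = 396 / 928 = 0.4267
Base → 377 + 19 + 187 + 60 + 18 = 661
RR6 = 396 / 661 = 0.5991
Difference = 59.91 − 42.67 = 17.24 percentage points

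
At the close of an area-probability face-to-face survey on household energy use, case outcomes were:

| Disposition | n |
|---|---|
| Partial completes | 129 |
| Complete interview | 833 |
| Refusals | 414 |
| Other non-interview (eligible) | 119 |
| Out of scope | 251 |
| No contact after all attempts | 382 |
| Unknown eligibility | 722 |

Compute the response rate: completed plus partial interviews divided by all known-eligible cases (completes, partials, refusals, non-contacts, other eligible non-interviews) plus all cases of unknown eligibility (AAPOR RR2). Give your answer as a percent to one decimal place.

37.0%

Num → 833 + 129 = 962
Base → 833 + 129 + 414 + 382 + 119 + 722 = 2599
RR2 = 962 / 2599 = 0.3701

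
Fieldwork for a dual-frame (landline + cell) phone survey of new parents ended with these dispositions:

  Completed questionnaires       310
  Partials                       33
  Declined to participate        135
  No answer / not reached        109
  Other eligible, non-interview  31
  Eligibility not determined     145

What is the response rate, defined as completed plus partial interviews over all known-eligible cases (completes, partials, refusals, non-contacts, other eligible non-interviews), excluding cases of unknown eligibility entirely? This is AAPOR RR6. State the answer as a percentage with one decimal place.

55.5%

Numerator → 310 + 33 = 343
Base → 310 + 33 + 135 + 109 + 31 = 618
RR6 = 343 / 618 = 0.5550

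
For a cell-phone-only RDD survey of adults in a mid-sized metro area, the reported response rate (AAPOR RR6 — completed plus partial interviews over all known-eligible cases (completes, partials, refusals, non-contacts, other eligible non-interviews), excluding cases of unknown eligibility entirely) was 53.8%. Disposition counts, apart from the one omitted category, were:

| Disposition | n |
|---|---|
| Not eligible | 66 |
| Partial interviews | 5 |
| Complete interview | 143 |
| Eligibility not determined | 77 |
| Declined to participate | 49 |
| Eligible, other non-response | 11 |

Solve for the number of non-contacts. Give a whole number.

Top: 143 + 5 = 148
RR6 = 148 / D = 0.538
D = 148 / 0.538 = 275.1
Rest of base = 208
non-contacts = 275.1 − 208 ≈ 67

67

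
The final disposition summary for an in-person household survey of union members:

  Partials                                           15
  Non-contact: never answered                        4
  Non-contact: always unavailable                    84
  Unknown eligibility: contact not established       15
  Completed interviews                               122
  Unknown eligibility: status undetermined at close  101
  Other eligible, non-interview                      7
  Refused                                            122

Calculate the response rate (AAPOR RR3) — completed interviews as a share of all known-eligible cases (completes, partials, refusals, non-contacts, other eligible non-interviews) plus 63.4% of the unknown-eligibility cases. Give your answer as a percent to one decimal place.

28.5%

Non-contacts = 4 + 84 = 88
Undetermined eligibility = 15 + 101 = 116
Num: 122
Eligible (known): 122 + 15 + 122 + 88 + 7 = 354
e × U: 0.6340 × 116 = 73.54
Denom: 354 + 73.54 = 427.54
RR3 = 122 / 427.54 = 0.2854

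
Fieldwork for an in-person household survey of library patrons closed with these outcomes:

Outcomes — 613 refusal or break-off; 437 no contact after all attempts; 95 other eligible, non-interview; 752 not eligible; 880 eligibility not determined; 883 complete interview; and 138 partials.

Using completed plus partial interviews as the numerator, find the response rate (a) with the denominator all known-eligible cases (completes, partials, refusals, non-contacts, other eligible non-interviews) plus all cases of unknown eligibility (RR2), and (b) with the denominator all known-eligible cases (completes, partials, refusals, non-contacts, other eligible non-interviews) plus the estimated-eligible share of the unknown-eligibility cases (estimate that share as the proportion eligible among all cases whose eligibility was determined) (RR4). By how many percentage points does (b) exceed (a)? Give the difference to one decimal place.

Numerator → 883 + 138 = 1021
Denominator → 883 + 138 + 613 + 437 + 95 + 880 = 3046
RR2 = 1021 / 3046 = 0.3352
Known eligible → 883 + 138 + 613 + 437 + 95 = 2166
e = 2166 / (2166 + 752) = 2166 / 2918 = 0.7423
Estimated eligible among unknowns → 0.7423 × 880 = 653.22
Denominator → 2166 + 653.22 = 2819.22
RR4 = 1021 / 2819.22 = 0.3622
Difference = 36.22 − 33.52 = 2.70 percentage points

2.7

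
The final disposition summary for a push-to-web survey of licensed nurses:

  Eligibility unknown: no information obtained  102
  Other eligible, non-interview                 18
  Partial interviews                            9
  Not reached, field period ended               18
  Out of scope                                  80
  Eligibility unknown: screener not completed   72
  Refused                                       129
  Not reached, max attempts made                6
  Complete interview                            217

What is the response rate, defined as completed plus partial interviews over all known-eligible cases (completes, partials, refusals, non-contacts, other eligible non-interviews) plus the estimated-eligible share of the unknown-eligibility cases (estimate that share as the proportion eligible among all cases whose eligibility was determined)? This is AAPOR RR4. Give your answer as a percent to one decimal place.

41.7%

Never reached = 18 + 6 = 24
Undetermined eligibility = 72 + 102 = 174
Top: 217 + 9 = 226
Eligible (known): 217 + 9 + 129 + 24 + 18 = 397
e = 397 / (397 + 80) = 397 / 477 = 0.8323
e × U: 0.8323 × 174 = 144.82
Base: 397 + 144.82 = 541.82
RR4 = 226 / 541.82 = 0.4171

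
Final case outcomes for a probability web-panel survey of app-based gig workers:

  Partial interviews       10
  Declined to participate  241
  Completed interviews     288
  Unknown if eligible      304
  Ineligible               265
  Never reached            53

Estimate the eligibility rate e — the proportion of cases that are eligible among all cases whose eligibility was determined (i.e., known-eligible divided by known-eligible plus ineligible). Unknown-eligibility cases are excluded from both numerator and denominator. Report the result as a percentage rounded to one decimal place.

69.1%

Determined eligible → 288 + 10 + 241 + 53 = 592
e = 592 / (592 + 265) = 592 / 857 = 0.6908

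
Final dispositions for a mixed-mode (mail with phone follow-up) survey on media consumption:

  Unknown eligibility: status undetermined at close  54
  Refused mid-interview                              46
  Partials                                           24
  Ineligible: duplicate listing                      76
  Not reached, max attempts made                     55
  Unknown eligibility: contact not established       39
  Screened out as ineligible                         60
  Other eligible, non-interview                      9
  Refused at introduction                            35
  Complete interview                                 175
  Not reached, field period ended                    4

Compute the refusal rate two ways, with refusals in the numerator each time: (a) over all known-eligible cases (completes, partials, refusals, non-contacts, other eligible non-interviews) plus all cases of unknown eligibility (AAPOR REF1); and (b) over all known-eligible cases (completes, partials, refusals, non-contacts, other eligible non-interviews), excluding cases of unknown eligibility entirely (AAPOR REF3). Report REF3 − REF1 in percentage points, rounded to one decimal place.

4.9

Refusal or break-off = 35 + 46 = 81
Never reached = 4 + 55 = 59
Unknown if eligible = 39 + 54 = 93
Out of scope = 60 + 76 = 136
Num: 81
Base: 175 + 24 + 81 + 59 + 9 + 93 = 441
REF1 = 81 / 441 = 0.1837
Base: 175 + 24 + 81 + 59 + 9 = 348
REF3 = 81 / 348 = 0.2328
Difference = 23.28 − 18.37 = 4.91 percentage points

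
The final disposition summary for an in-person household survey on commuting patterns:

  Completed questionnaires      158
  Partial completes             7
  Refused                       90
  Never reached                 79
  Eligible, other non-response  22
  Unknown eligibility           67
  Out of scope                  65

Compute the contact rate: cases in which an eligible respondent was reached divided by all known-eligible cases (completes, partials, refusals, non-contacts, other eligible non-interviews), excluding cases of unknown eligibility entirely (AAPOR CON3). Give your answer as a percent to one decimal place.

Top → 158 + 7 + 90 + 22 = 277
Denominator → 158 + 7 + 90 + 79 + 22 = 356
CON3 = 277 / 356 = 0.7781

77.8%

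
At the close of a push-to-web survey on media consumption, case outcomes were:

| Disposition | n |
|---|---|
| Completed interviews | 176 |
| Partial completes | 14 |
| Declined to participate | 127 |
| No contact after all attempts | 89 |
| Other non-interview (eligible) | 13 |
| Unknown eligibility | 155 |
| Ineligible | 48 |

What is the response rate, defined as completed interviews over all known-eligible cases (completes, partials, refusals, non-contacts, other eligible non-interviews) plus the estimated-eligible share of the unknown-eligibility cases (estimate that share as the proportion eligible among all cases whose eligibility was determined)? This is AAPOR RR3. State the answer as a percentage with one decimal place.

Numerator: 176
Known eligible: 176 + 14 + 127 + 89 + 13 = 419
e = 419 / (419 + 48) = 419 / 467 = 0.8972
e × U: 0.8972 × 155 = 139.07
Denom: 419 + 139.07 = 558.07
RR3 = 176 / 558.07 = 0.3154

31.5%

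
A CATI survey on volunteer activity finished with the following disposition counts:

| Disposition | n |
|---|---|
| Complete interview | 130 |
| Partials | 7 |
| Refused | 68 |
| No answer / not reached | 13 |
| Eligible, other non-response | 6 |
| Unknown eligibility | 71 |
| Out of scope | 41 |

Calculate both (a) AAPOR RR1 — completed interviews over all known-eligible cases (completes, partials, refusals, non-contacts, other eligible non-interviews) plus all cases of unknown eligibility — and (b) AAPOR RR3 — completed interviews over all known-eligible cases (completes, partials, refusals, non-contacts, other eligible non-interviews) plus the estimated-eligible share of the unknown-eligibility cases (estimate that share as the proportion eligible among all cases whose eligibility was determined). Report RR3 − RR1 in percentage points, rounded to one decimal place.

Numerator: 130
Base: 130 + 7 + 68 + 13 + 6 + 71 = 295
RR1 = 130 / 295 = 0.4407
Determined eligible: 130 + 7 + 68 + 13 + 6 = 224
e = 224 / (224 + 41) = 224 / 265 = 0.8453
e × U: 0.8453 × 71 = 60.02
Base: 224 + 60.02 = 284.02
RR3 = 130 / 284.02 = 0.4577
Difference = 45.77 − 44.07 = 1.70 percentage points

1.7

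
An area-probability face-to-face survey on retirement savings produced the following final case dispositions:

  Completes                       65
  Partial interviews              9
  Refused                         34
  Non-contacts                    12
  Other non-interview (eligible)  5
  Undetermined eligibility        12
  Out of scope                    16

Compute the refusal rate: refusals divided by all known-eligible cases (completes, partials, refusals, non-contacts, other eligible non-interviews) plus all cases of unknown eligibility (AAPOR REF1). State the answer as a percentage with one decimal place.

24.8%

Top = 34
Base = 65 + 9 + 34 + 12 + 5 + 12 = 137
REF1 = 34 / 137 = 0.2482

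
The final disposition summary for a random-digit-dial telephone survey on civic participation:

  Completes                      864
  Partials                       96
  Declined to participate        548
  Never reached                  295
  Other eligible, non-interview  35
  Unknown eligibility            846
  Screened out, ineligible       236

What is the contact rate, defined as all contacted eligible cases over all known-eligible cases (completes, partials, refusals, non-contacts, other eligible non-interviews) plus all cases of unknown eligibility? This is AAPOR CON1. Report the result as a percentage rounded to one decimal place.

57.5%

Top: 864 + 96 + 548 + 35 = 1543
Denom: 864 + 96 + 548 + 295 + 35 + 846 = 2684
CON1 = 1543 / 2684 = 0.5749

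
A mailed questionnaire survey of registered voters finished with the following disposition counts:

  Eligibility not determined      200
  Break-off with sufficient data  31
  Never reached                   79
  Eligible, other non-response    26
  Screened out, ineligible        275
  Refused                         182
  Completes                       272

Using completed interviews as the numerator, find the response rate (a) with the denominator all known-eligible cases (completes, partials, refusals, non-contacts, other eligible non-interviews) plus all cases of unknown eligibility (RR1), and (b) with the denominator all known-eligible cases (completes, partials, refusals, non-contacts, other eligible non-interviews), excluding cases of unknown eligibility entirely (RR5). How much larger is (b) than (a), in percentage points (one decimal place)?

Numerator = 272
Base = 272 + 31 + 182 + 79 + 26 + 200 = 790
RR1 = 272 / 790 = 0.3443
Base = 272 + 31 + 182 + 79 + 26 = 590
RR5 = 272 / 590 = 0.4610
Difference = 46.10 − 34.43 = 11.67 percentage points

11.7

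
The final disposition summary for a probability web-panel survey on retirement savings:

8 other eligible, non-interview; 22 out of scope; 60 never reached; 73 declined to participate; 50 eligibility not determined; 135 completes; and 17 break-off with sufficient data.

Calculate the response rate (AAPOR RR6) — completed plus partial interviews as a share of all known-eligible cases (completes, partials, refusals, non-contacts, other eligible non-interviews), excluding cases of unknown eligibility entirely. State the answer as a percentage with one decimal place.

Num = 135 + 17 = 152
Denominator = 135 + 17 + 73 + 60 + 8 = 293
RR6 = 152 / 293 = 0.5188

51.9%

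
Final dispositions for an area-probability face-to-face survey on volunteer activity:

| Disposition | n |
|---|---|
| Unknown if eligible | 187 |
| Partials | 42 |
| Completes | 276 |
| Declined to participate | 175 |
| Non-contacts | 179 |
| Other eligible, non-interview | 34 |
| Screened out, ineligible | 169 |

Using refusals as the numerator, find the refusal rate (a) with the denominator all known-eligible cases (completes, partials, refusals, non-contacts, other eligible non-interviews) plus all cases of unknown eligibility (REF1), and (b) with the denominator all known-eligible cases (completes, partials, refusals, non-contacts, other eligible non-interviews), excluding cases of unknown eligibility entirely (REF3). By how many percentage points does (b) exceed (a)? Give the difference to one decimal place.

5.2

Top = 175
Denominator = 276 + 42 + 175 + 179 + 34 + 187 = 893
REF1 = 175 / 893 = 0.1960
Denominator = 276 + 42 + 175 + 179 + 34 = 706
REF3 = 175 / 706 = 0.2479
Difference = 24.79 − 19.60 = 5.19 percentage points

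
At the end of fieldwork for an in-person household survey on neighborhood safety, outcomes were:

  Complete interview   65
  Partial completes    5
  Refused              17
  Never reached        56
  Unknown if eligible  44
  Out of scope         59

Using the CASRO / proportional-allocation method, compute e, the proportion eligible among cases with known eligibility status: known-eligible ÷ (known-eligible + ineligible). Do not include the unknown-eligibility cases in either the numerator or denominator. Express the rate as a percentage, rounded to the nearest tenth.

Known eligible = 65 + 5 + 17 + 56 = 143
e = 143 / (143 + 59) = 143 / 202 = 0.7079

70.8%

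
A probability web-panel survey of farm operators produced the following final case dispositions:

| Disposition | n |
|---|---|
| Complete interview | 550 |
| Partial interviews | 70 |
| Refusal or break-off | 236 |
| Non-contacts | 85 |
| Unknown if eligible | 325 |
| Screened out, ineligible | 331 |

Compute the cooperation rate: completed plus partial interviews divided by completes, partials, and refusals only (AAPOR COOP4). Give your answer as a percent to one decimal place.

72.4%

Num: 550 + 70 = 620
Denominator: 550 + 70 + 236 = 856
COOP4 = 620 / 856 = 0.7243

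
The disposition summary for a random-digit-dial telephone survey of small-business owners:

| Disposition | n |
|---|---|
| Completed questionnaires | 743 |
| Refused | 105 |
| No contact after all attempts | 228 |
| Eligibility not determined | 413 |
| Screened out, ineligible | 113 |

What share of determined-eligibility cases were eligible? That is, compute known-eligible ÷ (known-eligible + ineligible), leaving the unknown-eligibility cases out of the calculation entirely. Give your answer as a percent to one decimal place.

Determined eligible: 743 + 105 + 228 = 1076
e = 1076 / (1076 + 113) = 1076 / 1189 = 0.9050

90.5%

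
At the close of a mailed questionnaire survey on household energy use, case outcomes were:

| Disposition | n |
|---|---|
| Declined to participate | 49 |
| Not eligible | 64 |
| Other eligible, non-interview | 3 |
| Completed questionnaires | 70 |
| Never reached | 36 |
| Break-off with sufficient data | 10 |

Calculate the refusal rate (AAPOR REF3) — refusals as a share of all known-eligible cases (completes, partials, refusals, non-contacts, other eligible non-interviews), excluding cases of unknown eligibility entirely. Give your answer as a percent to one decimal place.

29.2%

Top → 49
Base → 70 + 10 + 49 + 36 + 3 = 168
REF3 = 49 / 168 = 0.2917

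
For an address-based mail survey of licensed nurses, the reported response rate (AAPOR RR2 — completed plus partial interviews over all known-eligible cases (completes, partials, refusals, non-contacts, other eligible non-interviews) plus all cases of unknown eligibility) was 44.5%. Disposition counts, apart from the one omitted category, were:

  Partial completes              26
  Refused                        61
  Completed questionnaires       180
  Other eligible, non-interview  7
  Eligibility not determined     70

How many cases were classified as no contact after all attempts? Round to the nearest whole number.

119

Top = 180 + 26 = 206
RR2 = 206 / D = 0.445
D = 206 / 0.445 = 462.9
Other denominator terms total 344
no contact after all attempts = 462.9 − 344 ≈ 119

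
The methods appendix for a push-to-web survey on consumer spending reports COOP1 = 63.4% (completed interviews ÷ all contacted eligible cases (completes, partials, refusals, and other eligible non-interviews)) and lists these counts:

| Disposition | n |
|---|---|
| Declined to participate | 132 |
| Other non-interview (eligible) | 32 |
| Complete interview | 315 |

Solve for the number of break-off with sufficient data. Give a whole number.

18

COOP1 = 315 / D = 0.634
D = 315 / 0.634 = 496.8
Remaining denominator categories sum to 479
break-off with sufficient data = 496.8 − 479 ≈ 18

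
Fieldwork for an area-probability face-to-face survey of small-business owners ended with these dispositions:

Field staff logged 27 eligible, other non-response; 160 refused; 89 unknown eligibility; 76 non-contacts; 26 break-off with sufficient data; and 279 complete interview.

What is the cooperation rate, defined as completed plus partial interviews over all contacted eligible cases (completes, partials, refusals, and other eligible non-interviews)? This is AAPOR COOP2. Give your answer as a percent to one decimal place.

Top: 279 + 26 = 305
Denominator: 279 + 26 + 160 + 27 = 492
COOP2 = 305 / 492 = 0.6199

62.0%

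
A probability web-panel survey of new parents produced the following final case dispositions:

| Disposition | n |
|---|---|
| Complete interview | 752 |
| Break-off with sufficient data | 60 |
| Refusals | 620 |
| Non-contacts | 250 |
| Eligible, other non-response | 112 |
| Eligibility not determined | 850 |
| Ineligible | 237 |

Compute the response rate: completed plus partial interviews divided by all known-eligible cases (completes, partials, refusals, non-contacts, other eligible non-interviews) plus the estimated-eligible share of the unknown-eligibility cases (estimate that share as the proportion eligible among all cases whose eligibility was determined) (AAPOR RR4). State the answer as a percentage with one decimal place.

31.9%

Top: 752 + 60 = 812
Eligible (known): 752 + 60 + 620 + 250 + 112 = 1794
e = 1794 / (1794 + 237) = 1794 / 2031 = 0.8833
e × U: 0.8833 × 850 = 750.80
Denominator: 1794 + 750.80 = 2544.80
RR4 = 812 / 2544.80 = 0.3191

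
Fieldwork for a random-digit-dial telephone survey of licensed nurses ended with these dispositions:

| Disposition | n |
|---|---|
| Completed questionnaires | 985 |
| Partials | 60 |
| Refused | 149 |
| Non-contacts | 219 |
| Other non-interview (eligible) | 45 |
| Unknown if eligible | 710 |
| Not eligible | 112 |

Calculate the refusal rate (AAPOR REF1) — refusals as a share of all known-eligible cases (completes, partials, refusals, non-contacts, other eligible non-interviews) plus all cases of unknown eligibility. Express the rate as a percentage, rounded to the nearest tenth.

Num = 149
Denom = 985 + 60 + 149 + 219 + 45 + 710 = 2168
REF1 = 149 / 2168 = 0.0687

6.9%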